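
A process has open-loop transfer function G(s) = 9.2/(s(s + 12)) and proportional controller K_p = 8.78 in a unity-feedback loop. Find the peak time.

T_p = 0.469 s

The closed-loop denominator s² + 12s + 80.78 gives ω_n = √80.78 = 8.988 and ζ = 12/(2ω_n) = 0.6676.
Damped frequency ω_d = ω_n√(1−ζ²) = 6.691 rad/s, so peak time T_p = π/ω_d = 0.469 s.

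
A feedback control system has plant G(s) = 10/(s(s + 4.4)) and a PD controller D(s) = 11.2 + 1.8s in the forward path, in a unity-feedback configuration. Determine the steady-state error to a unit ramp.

0.0393

The loop has one pole at the origin (type 1). Velocity error constant K_v = lim_{s→0} s·D(s)G(s) = 11.2·10/4.4 = 25.45.
Steady-state error to a unit ramp: e_ss = 1/K_v = 0.0393.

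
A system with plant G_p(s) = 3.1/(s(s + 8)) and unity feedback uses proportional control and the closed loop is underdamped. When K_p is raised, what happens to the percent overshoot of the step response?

Characteristic equation s² + 8s + K_p·3.1 = 0: raising K_p raises ω_n while 2ζω_n = 8 is fixed, so ζ falls and overshoot grows.

increase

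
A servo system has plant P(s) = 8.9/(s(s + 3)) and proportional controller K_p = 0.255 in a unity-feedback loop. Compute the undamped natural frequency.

1 + K_p·P(s) = 0 gives s² + 3s + 2.27 = 0.
So ω_n² = 2.27 ⇒ ω_n = 1.506 rad/s, and ζ = 3/(2ω_n) = 0.996.

ω_n = 1.51 rad/s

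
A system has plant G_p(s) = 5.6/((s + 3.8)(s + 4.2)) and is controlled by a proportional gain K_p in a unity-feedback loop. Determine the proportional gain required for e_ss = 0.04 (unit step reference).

The loop is type 0, so e_ss(step) = 1/(1 + K_pos) with K_pos = K_p·G_p(0).
G_p(0) = 0.3509. Require 1/(1 + K_p·0.3509) = 0.04, so 1 + 0.3509·K_p = 25.
K_p = (25 − 1)/0.3509 = 68.4.

K_p = 68.4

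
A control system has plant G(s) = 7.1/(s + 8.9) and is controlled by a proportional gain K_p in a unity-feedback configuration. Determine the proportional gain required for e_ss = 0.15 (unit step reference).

The loop is type 0, so e_ss(step) = 1/(1 + K_pos) with K_pos = K_p·G(0).
G(0) = 0.7978. Require 1/(1 + K_p·0.7978) = 0.15, so 1 + 0.7978·K_p = 6.667.
K_p = (6.667 − 1)/0.7978 = 7.1.

K_p = 7.1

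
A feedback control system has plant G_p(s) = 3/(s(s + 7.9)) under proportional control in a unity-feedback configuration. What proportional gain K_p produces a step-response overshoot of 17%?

K_p = 21.5

From %OS = 100·exp(−πζ/√(1−ζ²)) = 17%, ζ = −ln(0.17)/√(π²+ln²(0.17)) = 0.4913.
Characteristic equation s² + 7.9s + 3K_p = 0 gives ζ = 7.9/(2√(3K_p)).
Setting ζ = 0.4913: √(3K_p) = 7.9/(2·0.4913) = 8.04, so K_p = 64.65/3 = 21.5.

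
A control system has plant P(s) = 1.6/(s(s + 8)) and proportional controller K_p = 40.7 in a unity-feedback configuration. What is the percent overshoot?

16.6%

The closed-loop denominator s² + 8s + 65.12 gives ω_n = √65.12 = 8.07 and ζ = 8/(2ω_n) = 0.4957.
%OS = 100·exp(−πζ/√(1−ζ²)) = 100·exp(−π·0.4957/√0.7543) = 16.6%.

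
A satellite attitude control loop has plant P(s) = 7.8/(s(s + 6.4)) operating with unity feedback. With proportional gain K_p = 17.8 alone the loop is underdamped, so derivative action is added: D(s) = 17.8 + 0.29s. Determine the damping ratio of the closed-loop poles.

Forward path: (17.8 + 0.29s)·7.8/(s(s+6.4)). The closed-loop characteristic equation is s² + (6.4 + 7.8·0.29)s + 7.8·17.8 = 0.
That is s² + 8.662s + 138.8 = 0, so ω_n = 11.78 rad/s and ζ = 8.662/(2·11.78) = 0.3676.

ζ = 0.368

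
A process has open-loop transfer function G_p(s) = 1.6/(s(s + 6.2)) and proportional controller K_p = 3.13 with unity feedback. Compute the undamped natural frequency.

1 + K_p·G_p(s) = 0 gives s² + 6.2s + 5.008 = 0.
So ω_n² = 5.008 ⇒ ω_n = 2.238 rad/s, and ζ = 6.2/(2ω_n) = 1.39.

ω_n = 2.24 rad/s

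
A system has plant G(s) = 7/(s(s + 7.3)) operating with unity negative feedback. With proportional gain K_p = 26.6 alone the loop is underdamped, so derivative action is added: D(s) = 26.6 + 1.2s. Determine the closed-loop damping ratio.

Forward path: (26.6 + 1.2s)·7/(s(s+7.3)). The closed-loop characteristic equation is s² + (7.3 + 7·1.2)s + 7·26.6 = 0.
That is s² + 15.7s + 186.2 = 0, so ω_n = 13.65 rad/s and ζ = 15.7/(2·13.65) = 0.5753.

ζ = 0.575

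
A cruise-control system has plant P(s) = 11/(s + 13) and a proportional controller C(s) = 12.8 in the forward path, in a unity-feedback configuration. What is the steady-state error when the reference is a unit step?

0.0845

The loop is type 0. Static position error constant K_pos = C(0)·P(0) = 12.8·0.8462 = 10.83.
Steady-state error to a unit step: e_ss = 1/(1+K_pos) = 1/11.83 = 0.0845.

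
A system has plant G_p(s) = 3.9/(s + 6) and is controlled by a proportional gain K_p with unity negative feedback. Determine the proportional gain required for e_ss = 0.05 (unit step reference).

K_p = 29.2

For a type-0 loop with proportional control, e_ss = 1/(1 + K_p·G_p(0)).
G_p(0) = 0.65. Require 1/(1 + K_p·0.65) = 0.05, so 1 + 0.65·K_p = 20.
K_p = (20 − 1)/0.65 = 29.2.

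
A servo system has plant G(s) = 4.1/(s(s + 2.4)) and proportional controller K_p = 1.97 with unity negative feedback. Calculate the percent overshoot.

23.1%

Closed-loop characteristic equation: s² + 2.4s + 8.077 = 0, so ω_n = 2.842 rad/s and ζ = 2.4/(2·2.842) = 0.4222.
%OS = 100·exp(−πζ/√(1−ζ²)) = 100·exp(−π·0.4222/√0.8217) = 23.1%.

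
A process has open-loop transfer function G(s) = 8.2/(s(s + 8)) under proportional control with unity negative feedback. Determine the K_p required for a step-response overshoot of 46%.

K_p = 33.9

From %OS = 100·exp(−πζ/√(1−ζ²)) = 46%, ζ = −ln(0.46)/√(π²+ln²(0.46)) = 0.24.
Characteristic equation s² + 8s + 8.2K_p = 0 gives ζ = 8/(2√(8.2K_p)).
Setting ζ = 0.24: √(8.2K_p) = 8/(2·0.24) = 16.67, so K_p = 277.9/8.2 = 33.9.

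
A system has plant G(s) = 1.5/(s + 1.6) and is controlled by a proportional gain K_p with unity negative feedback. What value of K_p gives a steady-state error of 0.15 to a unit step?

K_p = 6.04

The loop is type 0, so e_ss(step) = 1/(1 + K_pos) with K_pos = K_p·G(0).
G(0) = 0.9375. Require 1/(1 + K_p·0.9375) = 0.15, so 1 + 0.9375·K_p = 6.667.
K_p = (6.667 − 1)/0.9375 = 6.04.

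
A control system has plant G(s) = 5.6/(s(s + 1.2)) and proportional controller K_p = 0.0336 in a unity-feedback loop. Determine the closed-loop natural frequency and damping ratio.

The closed-loop denominator is s(s+1.2) + 0.0336·5.6 = s² + 1.2s + 0.1882.
Matching s² + 2ζω_n s + ω_n²: ω_n = √0.1882 = 0.4338 rad/s and 2ζω_n = 1.2, so ζ = 1.2/(2·0.4338) = 1.38.

ω_n = 0.434 rad/s, ζ = 1.38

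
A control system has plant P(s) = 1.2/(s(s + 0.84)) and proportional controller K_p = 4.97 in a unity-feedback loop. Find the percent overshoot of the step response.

57.8%

The closed-loop denominator s² + 0.84s + 5.964 gives ω_n = √5.964 = 2.442 and ζ = 0.84/(2ω_n) = 0.172.
%OS = 100·exp(−πζ/√(1−ζ²)) = 100·exp(−π·0.172/√0.9704) = 57.8%.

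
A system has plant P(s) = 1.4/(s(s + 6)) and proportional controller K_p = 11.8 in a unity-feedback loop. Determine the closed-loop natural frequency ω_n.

The closed-loop denominator is s(s+6) + 11.8·1.4 = s² + 6s + 16.52.
Matching s² + 2ζω_n s + ω_n²: ω_n = √16.52 = 4.064 rad/s and 2ζω_n = 6, so ζ = 6/(2·4.064) = 0.738.

ω_n = 4.06 rad/s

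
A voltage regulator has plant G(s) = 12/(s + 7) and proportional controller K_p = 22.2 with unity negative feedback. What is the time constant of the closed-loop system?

τ = 0.00366 s

Closed-loop transfer function: T(s) = K_p·G(s)/(1 + K_p·G(s)) = 266.4/(s + 7 + 266.4) = 266.4/(s + 273.4).
Time constant τ = 1/273.4 = 0.00366 s.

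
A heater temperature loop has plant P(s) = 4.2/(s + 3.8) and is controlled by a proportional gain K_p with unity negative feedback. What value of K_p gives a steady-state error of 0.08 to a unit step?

The loop is type 0, so e_ss(step) = 1/(1 + K_pos) with K_pos = K_p·P(0).
P(0) = 1.105. Require 1/(1 + K_p·1.105) = 0.08, so 1 + 1.105·K_p = 12.5.
K_p = (12.5 − 1)/1.105 = 10.4.

K_p = 10.4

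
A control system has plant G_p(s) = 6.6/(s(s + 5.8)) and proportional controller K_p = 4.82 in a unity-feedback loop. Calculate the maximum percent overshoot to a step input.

The closed-loop denominator s² + 5.8s + 31.81 gives ω_n = √31.81 = 5.64 and ζ = 5.8/(2ω_n) = 0.5142.
%OS = 100·exp(−πζ/√(1−ζ²)) = 100·exp(−π·0.5142/√0.7356) = 15.2%.

15.2%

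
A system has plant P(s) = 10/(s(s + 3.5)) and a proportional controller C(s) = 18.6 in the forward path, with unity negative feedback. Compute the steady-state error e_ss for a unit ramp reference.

0.0188

The loop has one pole at the origin (type 1). Velocity error constant K_v = lim_{s→0} s·C(s)P(s) = 18.6·10/3.5 = 53.14.
Steady-state error to a unit ramp: e_ss = 1/K_v = 0.0188.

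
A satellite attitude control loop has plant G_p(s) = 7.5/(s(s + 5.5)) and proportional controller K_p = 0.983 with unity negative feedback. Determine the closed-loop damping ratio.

With unity feedback the closed-loop characteristic equation is s² + 5.5s + 0.983·7.5 = s² + 5.5s + 7.372 = 0.
Matching s² + 2ζω_n s + ω_n²: ω_n = √7.372 = 2.715 rad/s and 2ζω_n = 5.5, so ζ = 5.5/(2·2.715) = 1.01.

ζ = 1.01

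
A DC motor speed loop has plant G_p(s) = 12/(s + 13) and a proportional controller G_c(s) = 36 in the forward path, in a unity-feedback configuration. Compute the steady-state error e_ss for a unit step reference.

The loop is type 0. Static position error constant K_pos = G_c(0)·G_p(0) = 36·0.9231 = 33.23.
Steady-state error to a unit step: e_ss = 1/(1+K_pos) = 1/34.23 = 0.0292.

0.0292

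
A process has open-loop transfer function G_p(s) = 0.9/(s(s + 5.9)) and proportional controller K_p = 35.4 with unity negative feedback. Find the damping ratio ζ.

ζ = 0.523

With unity feedback the closed-loop characteristic equation is s² + 5.9s + 35.4·0.9 = s² + 5.9s + 31.86 = 0.
So ω_n² = 31.86 ⇒ ω_n = 5.644 rad/s, and ζ = 5.9/(2ω_n) = 0.523.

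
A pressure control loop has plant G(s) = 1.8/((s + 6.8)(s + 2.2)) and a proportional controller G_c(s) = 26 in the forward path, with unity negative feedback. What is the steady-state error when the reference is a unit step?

The loop is type 0. Static position error constant K_pos = G_c(0)·G(0) = 26·0.1203 = 3.128.
Steady-state error to a unit step: e_ss = 1/(1+K_pos) = 1/4.128 = 0.242.

0.242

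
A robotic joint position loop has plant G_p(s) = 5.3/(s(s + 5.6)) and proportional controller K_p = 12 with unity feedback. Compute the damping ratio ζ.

1 + K_p·G_p(s) = 0 gives s² + 5.6s + 63.6 = 0.
Matching s² + 2ζω_n s + ω_n²: ω_n = √63.6 = 7.975 rad/s and 2ζω_n = 5.6, so ζ = 5.6/(2·7.975) = 0.351.

ζ = 0.351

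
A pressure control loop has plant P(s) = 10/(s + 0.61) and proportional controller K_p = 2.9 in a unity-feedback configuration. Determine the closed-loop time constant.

Closed-loop transfer function: T(s) = K_p·P(s)/(1 + K_p·P(s)) = 29/(s + 0.61 + 29) = 29/(s + 29.61).
Time constant τ = 1/29.61 = 0.0338 s.

τ = 0.0338 s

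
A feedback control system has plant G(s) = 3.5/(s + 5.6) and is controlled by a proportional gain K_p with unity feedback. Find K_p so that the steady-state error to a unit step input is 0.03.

Steady-state error for a unit step on this type-0 loop is 1/(1 + K_p·G(0)).
G(0) = 0.625. Require 1/(1 + K_p·0.625) = 0.03, so 1 + 0.625·K_p = 33.33.
K_p = (33.33 − 1)/0.625 = 51.7.

K_p = 51.7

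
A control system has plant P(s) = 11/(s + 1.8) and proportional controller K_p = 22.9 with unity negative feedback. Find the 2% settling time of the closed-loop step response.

T_s ≈ 0.0158 s

Closed-loop transfer function: T(s) = K_p·P(s)/(1 + K_p·P(s)) = 251.9/(s + 1.8 + 251.9) = 251.9/(s + 253.7).
Time constant τ = 1/253.7 = 0.003942 s, so the 2% settling time is about 4τ = 0.0158 s.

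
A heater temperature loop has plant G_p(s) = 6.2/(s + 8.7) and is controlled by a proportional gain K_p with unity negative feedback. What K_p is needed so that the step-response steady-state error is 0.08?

K_p = 16.1

The loop is type 0, so e_ss(step) = 1/(1 + K_pos) with K_pos = K_p·G_p(0).
G_p(0) = 0.7126. Require 1/(1 + K_p·0.7126) = 0.08, so 1 + 0.7126·K_p = 12.5.
K_p = (12.5 − 1)/0.7126 = 16.1.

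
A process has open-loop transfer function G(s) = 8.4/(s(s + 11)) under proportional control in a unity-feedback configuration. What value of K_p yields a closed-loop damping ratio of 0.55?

Closed-loop characteristic equation: s² + 11s + K_p·8.4 = 0.
So ω_n = √(8.4K_p) and 2ζω_n = 11, giving ζ = 11/(2√(8.4K_p)).
Setting ζ = 0.55: √(8.4K_p) = 11/(2·0.55) = 10, so K_p = 100/8.4 = 11.9.

K_p = 11.9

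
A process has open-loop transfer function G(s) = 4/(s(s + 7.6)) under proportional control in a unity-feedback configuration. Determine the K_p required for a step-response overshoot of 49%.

K_p = 73.6

From %OS = 100·exp(−πζ/√(1−ζ²)) = 49%, ζ = −ln(0.49)/√(π²+ln²(0.49)) = 0.2214.
Characteristic equation s² + 7.6s + 4K_p = 0 gives ζ = 7.6/(2√(4K_p)).
Setting ζ = 0.2214: √(4K_p) = 7.6/(2·0.2214) = 17.16, so K_p = 294.5/4 = 73.6.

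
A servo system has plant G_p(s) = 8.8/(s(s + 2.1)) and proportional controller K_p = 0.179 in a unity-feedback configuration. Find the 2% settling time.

From 1 + K_pG_p(s) = 0: s² + 2.1s + 1.575 = 0 ⇒ ω_n = 1.255, ζ = 0.8366.
2% settling time T_s ≈ 4/(ζω_n) = 4/1.05 = 3.81 s.

T_s ≈ 3.81 s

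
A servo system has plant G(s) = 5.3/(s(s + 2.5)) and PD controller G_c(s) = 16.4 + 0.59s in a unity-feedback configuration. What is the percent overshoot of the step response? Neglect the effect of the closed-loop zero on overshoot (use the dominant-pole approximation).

Forward path: (16.4 + 0.59s)·5.3/(s(s+2.5)). The closed-loop characteristic equation is s² + (2.5 + 5.3·0.59)s + 5.3·16.4 = 0.
That is s² + 5.627s + 86.92 = 0, so ω_n = 9.323 rad/s and ζ = 5.627/(2·9.323) = 0.3018.
%OS = 100·exp(−πζ/√(1−ζ²)) = 37%.

37%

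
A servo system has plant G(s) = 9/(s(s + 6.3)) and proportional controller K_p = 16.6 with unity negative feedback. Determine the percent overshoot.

43.3%

Closed-loop characteristic equation: s² + 6.3s + 149.4 = 0, so ω_n = 12.22 rad/s and ζ = 6.3/(2·12.22) = 0.2577.
%OS = 100·exp(−πζ/√(1−ζ²)) = 100·exp(−π·0.2577/√0.9336) = 43.3%.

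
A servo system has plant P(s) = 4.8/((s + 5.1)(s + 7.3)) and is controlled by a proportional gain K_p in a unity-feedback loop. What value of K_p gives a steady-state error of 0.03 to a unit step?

K_p = 251

For a type-0 loop with proportional control, e_ss = 1/(1 + K_p·P(0)).
P(0) = 0.1289. Require 1/(1 + K_p·0.1289) = 0.03, so 1 + 0.1289·K_p = 33.33.
K_p = (33.33 − 1)/0.1289 = 251.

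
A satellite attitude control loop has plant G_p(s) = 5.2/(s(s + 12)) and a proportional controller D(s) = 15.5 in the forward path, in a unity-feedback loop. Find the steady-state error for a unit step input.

The open loop D(s)G_p(s) has a pole at the origin (type 1), so the static position error constant is infinite and e_ss = 1/(1+∞) = 0.

0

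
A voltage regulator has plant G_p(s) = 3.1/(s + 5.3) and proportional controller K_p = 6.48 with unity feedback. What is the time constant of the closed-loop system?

Closed-loop transfer function: T(s) = K_p·G_p(s)/(1 + K_p·G_p(s)) = 20.09/(s + 5.3 + 20.09) = 20.09/(s + 25.39).
Time constant τ = 1/25.39 = 0.0394 s.

τ = 0.0394 s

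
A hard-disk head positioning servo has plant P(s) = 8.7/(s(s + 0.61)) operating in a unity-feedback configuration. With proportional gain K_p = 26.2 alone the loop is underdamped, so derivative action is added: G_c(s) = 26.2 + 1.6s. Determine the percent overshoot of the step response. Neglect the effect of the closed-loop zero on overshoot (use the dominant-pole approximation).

17.8%

Forward path: (26.2 + 1.6s)·8.7/(s(s+0.61)). The closed-loop characteristic equation is s² + (0.61 + 8.7·1.6)s + 8.7·26.2 = 0.
That is s² + 14.53s + 227.9 = 0, so ω_n = 15.1 rad/s and ζ = 14.53/(2·15.1) = 0.4812.
%OS = 100·exp(−πζ/√(1−ζ²)) = 17.8%.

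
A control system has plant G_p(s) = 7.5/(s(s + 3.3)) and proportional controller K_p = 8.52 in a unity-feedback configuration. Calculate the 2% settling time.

The closed-loop denominator s² + 3.3s + 63.9 gives ω_n = √63.9 = 7.994 and ζ = 3.3/(2ω_n) = 0.2064.
2% settling time T_s ≈ 4/(ζω_n) = 4/1.65 = 2.42 s.

T_s ≈ 2.42 s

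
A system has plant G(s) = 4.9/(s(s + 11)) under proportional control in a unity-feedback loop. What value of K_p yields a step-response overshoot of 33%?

From %OS = 100·exp(−πζ/√(1−ζ²)) = 33%, ζ = −ln(0.33)/√(π²+ln²(0.33)) = 0.3328.
Characteristic equation s² + 11s + 4.9K_p = 0 gives ζ = 11/(2√(4.9K_p)).
Setting ζ = 0.3328: √(4.9K_p) = 11/(2·0.3328) = 16.53, so K_p = 273.1/4.9 = 55.7.

K_p = 55.7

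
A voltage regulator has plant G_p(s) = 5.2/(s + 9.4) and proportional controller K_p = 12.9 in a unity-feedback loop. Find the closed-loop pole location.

s = -76.48

Closed-loop transfer function: T(s) = K_p·G_p(s)/(1 + K_p·G_p(s)) = 67.08/(s + 9.4 + 67.08) = 67.08/(s + 76.48).
The closed-loop pole is at s = −76.48.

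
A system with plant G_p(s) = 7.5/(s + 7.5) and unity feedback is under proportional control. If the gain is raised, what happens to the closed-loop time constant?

Closed-loop pole is at s = −(7.5+K_p·7.5); larger K_p moves it further left, so τ = 1/(7.5+K_p·7.5) decreases.

decrease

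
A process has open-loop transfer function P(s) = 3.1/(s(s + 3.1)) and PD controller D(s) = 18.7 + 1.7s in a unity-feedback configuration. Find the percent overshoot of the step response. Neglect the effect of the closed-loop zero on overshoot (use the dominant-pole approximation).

12.7%

Forward path: (18.7 + 1.7s)·3.1/(s(s+3.1)). The closed-loop characteristic equation is s² + (3.1 + 3.1·1.7)s + 3.1·18.7 = 0.
That is s² + 8.37s + 57.97 = 0, so ω_n = 7.614 rad/s and ζ = 8.37/(2·7.614) = 0.5497.
%OS = 100·exp(−πζ/√(1−ζ²)) = 12.7%.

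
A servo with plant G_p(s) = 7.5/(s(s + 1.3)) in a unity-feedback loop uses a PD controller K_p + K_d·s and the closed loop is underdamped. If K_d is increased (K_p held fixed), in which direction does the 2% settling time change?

decrease

Characteristic equation s² + (1.3 + 7.5K_d)s + 7.5K_p = 0: raising K_d increases ζω_n = (1.3+7.5K_d)/2 while the loop stays underdamped, so T_s ≈ 4/(ζω_n) decreases.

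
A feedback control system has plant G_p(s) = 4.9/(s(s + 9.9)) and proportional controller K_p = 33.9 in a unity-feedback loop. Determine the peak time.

Closed-loop characteristic equation: s² + 9.9s + 166.1 = 0, so ω_n = 12.89 rad/s and ζ = 9.9/(2·12.89) = 0.3841.
Damped frequency ω_d = ω_n√(1−ζ²) = 11.9 rad/s, so peak time T_p = π/ω_d = 0.264 s.

T_p = 0.264 s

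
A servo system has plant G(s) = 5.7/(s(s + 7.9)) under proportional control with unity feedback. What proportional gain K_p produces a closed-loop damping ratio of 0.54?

Closed-loop characteristic equation: s² + 7.9s + K_p·5.7 = 0.
So ω_n = √(5.7K_p) and 2ζω_n = 7.9, giving ζ = 7.9/(2√(5.7K_p)).
Setting ζ = 0.54: √(5.7K_p) = 7.9/(2·0.54) = 7.315, so K_p = 53.51/5.7 = 9.39.

K_p = 9.39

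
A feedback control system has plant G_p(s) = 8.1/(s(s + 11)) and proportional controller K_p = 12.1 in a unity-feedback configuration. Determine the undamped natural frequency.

ω_n = 9.9 rad/s

With unity feedback the closed-loop characteristic equation is s² + 11s + 12.1·8.1 = s² + 11s + 98.01 = 0.
Matching s² + 2ζω_n s + ω_n²: ω_n = √98.01 = 9.9 rad/s and 2ζω_n = 11, so ζ = 11/(2·9.9) = 0.556.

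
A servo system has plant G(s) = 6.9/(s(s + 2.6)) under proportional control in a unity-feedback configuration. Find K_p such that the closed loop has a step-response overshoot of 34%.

K_p = 2.32

From %OS = 100·exp(−πζ/√(1−ζ²)) = 34%, ζ = −ln(0.34)/√(π²+ln²(0.34)) = 0.3248.
Characteristic equation s² + 2.6s + 6.9K_p = 0 gives ζ = 2.6/(2√(6.9K_p)).
Setting ζ = 0.3248: √(6.9K_p) = 2.6/(2·0.3248) = 4.003, so K_p = 16.02/6.9 = 2.32.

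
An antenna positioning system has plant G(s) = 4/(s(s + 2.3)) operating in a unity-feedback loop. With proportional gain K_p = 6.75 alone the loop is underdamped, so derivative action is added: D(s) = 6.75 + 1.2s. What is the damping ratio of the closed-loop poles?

Forward path: (6.75 + 1.2s)·4/(s(s+2.3)). The closed-loop characteristic equation is s² + (2.3 + 4·1.2)s + 4·6.75 = 0.
That is s² + 7.1s + 27 = 0, so ω_n = 5.196 rad/s and ζ = 7.1/(2·5.196) = 0.6832.

ζ = 0.683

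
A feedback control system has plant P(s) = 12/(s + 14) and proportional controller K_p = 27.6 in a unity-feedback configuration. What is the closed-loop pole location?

Closed-loop transfer function: T(s) = K_p·P(s)/(1 + K_p·P(s)) = 331.2/(s + 14 + 331.2) = 331.2/(s + 345.2).
The closed-loop pole is at s = −345.2.

s = -345.2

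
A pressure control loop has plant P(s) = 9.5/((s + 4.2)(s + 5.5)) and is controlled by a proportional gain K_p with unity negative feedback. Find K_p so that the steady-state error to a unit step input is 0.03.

K_p = 78.6

For a type-0 loop with proportional control, e_ss = 1/(1 + K_p·P(0)).
P(0) = 0.4113. Require 1/(1 + K_p·0.4113) = 0.03, so 1 + 0.4113·K_p = 33.33.
K_p = (33.33 − 1)/0.4113 = 78.6.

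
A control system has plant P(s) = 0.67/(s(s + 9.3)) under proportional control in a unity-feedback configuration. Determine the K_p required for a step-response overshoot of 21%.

From %OS = 100·exp(−πζ/√(1−ζ²)) = 21%, ζ = −ln(0.21)/√(π²+ln²(0.21)) = 0.4449.
Characteristic equation s² + 9.3s + 0.67K_p = 0 gives ζ = 9.3/(2√(0.67K_p)).
Setting ζ = 0.4449: √(0.67K_p) = 9.3/(2·0.4449) = 10.45, so K_p = 109.2/0.67 = 163.

K_p = 163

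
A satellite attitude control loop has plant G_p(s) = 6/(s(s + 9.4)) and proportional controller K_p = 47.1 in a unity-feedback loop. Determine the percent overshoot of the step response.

40.1%

Closed-loop characteristic equation: s² + 9.4s + 282.6 = 0, so ω_n = 16.81 rad/s and ζ = 9.4/(2·16.81) = 0.2796.
%OS = 100·exp(−πζ/√(1−ζ²)) = 100·exp(−π·0.2796/√0.9218) = 40.1%.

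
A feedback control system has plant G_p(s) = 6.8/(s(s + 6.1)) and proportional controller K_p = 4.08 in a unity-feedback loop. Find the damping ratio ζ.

1 + K_p·G_p(s) = 0 gives s² + 6.1s + 27.74 = 0.
Matching s² + 2ζω_n s + ω_n²: ω_n = √27.74 = 5.267 rad/s and 2ζω_n = 6.1, so ζ = 6.1/(2·5.267) = 0.579.

ζ = 0.579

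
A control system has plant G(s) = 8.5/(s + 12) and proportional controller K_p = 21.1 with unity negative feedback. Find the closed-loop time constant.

Closed-loop transfer function: T(s) = K_p·G(s)/(1 + K_p·G(s)) = 179.4/(s + 12 + 179.4) = 179.4/(s + 191.4).
Time constant τ = 1/191.4 = 0.00523 s.

τ = 0.00523 s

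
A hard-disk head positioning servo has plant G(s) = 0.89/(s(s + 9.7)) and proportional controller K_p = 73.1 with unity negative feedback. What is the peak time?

The closed-loop denominator s² + 9.7s + 65.06 gives ω_n = √65.06 = 8.066 and ζ = 9.7/(2ω_n) = 0.6013.
Damped frequency ω_d = ω_n√(1−ζ²) = 6.445 rad/s, so peak time T_p = π/ω_d = 0.487 s.

T_p = 0.487 s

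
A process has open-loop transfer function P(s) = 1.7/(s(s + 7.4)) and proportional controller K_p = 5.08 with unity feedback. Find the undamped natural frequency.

ω_n = 2.94 rad/s

With unity feedback the closed-loop characteristic equation is s² + 7.4s + 5.08·1.7 = s² + 7.4s + 8.636 = 0.
So ω_n² = 8.636 ⇒ ω_n = 2.939 rad/s, and ζ = 7.4/(2ω_n) = 1.26.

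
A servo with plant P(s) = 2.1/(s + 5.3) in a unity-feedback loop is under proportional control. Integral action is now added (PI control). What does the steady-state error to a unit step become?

0

The integrator makes K_pos = lim_{s→0} C(s)G(s) infinite, so e_ss = 1/(1+K_pos) = 0.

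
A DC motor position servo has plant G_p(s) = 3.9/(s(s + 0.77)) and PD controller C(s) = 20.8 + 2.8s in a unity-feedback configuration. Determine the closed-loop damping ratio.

ζ = 0.649

Forward path: (20.8 + 2.8s)·3.9/(s(s+0.77)). The closed-loop characteristic equation is s² + (0.77 + 3.9·2.8)s + 3.9·20.8 = 0.
That is s² + 11.69s + 81.12 = 0, so ω_n = 9.007 rad/s and ζ = 11.69/(2·9.007) = 0.649.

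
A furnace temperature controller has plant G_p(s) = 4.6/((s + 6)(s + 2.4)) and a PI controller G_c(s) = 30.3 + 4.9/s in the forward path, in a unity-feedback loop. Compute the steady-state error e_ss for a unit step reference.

The open loop G_c(s)G_p(s) has a pole at the origin (type 1), so the static position error constant is infinite and e_ss = 1/(1+∞) = 0.

0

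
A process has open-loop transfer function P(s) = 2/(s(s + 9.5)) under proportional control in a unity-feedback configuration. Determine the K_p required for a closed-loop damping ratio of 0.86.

K_p = 15.3

Closed-loop characteristic equation: s² + 9.5s + K_p·2 = 0.
So ω_n = √(2K_p) and 2ζω_n = 9.5, giving ζ = 9.5/(2√(2K_p)).
Setting ζ = 0.86: √(2K_p) = 9.5/(2·0.86) = 5.523, so K_p = 30.51/2 = 15.3.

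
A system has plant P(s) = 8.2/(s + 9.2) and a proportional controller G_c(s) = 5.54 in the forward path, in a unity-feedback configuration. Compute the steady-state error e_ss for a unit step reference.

The loop is type 0. Static position error constant K_pos = G_c(0)·P(0) = 5.54·0.8913 = 4.938.
Steady-state error to a unit step: e_ss = 1/(1+K_pos) = 1/5.938 = 0.168.

0.168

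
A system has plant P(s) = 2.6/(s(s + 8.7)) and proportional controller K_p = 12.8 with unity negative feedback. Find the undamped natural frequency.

ω_n = 5.77 rad/s

With unity feedback the closed-loop characteristic equation is s² + 8.7s + 12.8·2.6 = s² + 8.7s + 33.28 = 0.
So ω_n² = 33.28 ⇒ ω_n = 5.769 rad/s, and ζ = 8.7/(2ω_n) = 0.754.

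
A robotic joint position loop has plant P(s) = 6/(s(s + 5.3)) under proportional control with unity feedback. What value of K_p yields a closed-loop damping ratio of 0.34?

K_p = 10.1

Closed-loop characteristic equation: s² + 5.3s + K_p·6 = 0.
So ω_n = √(6K_p) and 2ζω_n = 5.3, giving ζ = 5.3/(2√(6K_p)).
Setting ζ = 0.34: √(6K_p) = 5.3/(2·0.34) = 7.794, so K_p = 60.75/6 = 10.1.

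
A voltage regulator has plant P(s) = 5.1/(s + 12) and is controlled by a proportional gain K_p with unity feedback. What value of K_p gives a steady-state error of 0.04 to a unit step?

For a type-0 loop with proportional control, e_ss = 1/(1 + K_p·P(0)).
P(0) = 0.425. Require 1/(1 + K_p·0.425) = 0.04, so 1 + 0.425·K_p = 25.
K_p = (25 − 1)/0.425 = 56.5.

K_p = 56.5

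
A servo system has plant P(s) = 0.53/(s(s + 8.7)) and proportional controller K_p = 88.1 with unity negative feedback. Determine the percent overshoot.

7.48%

Closed-loop characteristic equation: s² + 8.7s + 46.69 = 0, so ω_n = 6.833 rad/s and ζ = 8.7/(2·6.833) = 0.6366.
%OS = 100·exp(−πζ/√(1−ζ²)) = 100·exp(−π·0.6366/√0.5947) = 7.48%.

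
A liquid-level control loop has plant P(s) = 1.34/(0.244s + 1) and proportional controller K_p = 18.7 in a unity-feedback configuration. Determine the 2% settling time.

Closed loop: T(s) = K_p·P/(1+K_p·P) = 25.06/(0.244s + 1 + 25.06), with pole at s = −(1 + 25.06)/0.244 = −106.8.
τ = 1/106.8 = 0.009364 s, so 2% settling time ≈ 4τ = 0.0375 s.

T_s ≈ 0.0375 s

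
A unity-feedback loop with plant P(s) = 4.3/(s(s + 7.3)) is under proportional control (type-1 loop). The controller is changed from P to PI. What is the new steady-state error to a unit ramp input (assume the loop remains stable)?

0

The integrator raises the loop to type 2, so K_v → ∞ and e_ss to a ramp is zero.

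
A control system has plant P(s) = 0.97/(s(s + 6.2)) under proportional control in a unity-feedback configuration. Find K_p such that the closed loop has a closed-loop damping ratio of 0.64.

Closed-loop characteristic equation: s² + 6.2s + K_p·0.97 = 0.
So ω_n = √(0.97K_p) and 2ζω_n = 6.2, giving ζ = 6.2/(2√(0.97K_p)).
Setting ζ = 0.64: √(0.97K_p) = 6.2/(2·0.64) = 4.844, so K_p = 23.46/0.97 = 24.2.

K_p = 24.2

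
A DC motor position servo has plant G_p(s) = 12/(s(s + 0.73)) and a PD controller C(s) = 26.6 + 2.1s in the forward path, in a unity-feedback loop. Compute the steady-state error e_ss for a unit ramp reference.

0.00229

The loop has one pole at the origin (type 1). Velocity error constant K_v = lim_{s→0} s·C(s)G_p(s) = 26.6·12/0.73 = 437.3.
Steady-state error to a unit ramp: e_ss = 1/K_v = 0.00229.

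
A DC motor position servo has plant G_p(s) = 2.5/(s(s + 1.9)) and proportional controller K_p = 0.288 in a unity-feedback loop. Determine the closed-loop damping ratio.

With unity feedback the closed-loop characteristic equation is s² + 1.9s + 0.288·2.5 = s² + 1.9s + 0.72 = 0.
So ω_n² = 0.72 ⇒ ω_n = 0.8485 rad/s, and ζ = 1.9/(2ω_n) = 1.12.

ζ = 1.12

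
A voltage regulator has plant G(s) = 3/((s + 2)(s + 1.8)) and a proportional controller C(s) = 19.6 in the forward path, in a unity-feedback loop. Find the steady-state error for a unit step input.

The loop is type 0. Static position error constant K_pos = C(0)·G(0) = 19.6·0.8333 = 16.33.
Steady-state error to a unit step: e_ss = 1/(1+K_pos) = 1/17.33 = 0.0577.

0.0577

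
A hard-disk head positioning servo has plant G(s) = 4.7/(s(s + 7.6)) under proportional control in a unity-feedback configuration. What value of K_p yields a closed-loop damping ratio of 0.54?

Closed-loop characteristic equation: s² + 7.6s + K_p·4.7 = 0.
So ω_n = √(4.7K_p) and 2ζω_n = 7.6, giving ζ = 7.6/(2√(4.7K_p)).
Setting ζ = 0.54: √(4.7K_p) = 7.6/(2·0.54) = 7.037, so K_p = 49.52/4.7 = 10.5.

K_p = 10.5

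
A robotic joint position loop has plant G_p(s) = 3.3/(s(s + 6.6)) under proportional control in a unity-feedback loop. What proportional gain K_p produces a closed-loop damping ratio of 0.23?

Closed-loop characteristic equation: s² + 6.6s + K_p·3.3 = 0.
So ω_n = √(3.3K_p) and 2ζω_n = 6.6, giving ζ = 6.6/(2√(3.3K_p)).
Setting ζ = 0.23: √(3.3K_p) = 6.6/(2·0.23) = 14.35, so K_p = 205.9/3.3 = 62.4.

K_p = 62.4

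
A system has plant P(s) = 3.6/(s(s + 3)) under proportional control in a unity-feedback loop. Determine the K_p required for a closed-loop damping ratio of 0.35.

Closed-loop characteristic equation: s² + 3s + K_p·3.6 = 0.
So ω_n = √(3.6K_p) and 2ζω_n = 3, giving ζ = 3/(2√(3.6K_p)).
Setting ζ = 0.35: √(3.6K_p) = 3/(2·0.35) = 4.286, so K_p = 18.37/3.6 = 5.1.

K_p = 5.1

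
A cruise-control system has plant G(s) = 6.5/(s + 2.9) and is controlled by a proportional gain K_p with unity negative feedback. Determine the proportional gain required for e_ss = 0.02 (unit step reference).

K_p = 21.9

The loop is type 0, so e_ss(step) = 1/(1 + K_pos) with K_pos = K_p·G(0).
G(0) = 2.241. Require 1/(1 + K_p·2.241) = 0.02, so 1 + 2.241·K_p = 50.
K_p = (50 − 1)/2.241 = 21.9.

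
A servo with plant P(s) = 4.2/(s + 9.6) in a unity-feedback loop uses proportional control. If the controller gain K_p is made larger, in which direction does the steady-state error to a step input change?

decrease

e_ss = 1/(1 + K_p·P(0)); a larger K_p raises the denominator, so e_ss decreases.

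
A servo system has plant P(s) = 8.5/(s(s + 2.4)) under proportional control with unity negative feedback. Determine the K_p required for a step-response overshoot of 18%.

K_p = 0.738

From %OS = 100·exp(−πζ/√(1−ζ²)) = 18%, ζ = −ln(0.18)/√(π²+ln²(0.18)) = 0.4791.
Characteristic equation s² + 2.4s + 8.5K_p = 0 gives ζ = 2.4/(2√(8.5K_p)).
Setting ζ = 0.4791: √(8.5K_p) = 2.4/(2·0.4791) = 2.505, so K_p = 6.273/8.5 = 0.738.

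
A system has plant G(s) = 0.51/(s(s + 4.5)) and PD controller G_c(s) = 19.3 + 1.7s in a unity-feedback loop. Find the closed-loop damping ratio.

ζ = 0.855

Forward path: (19.3 + 1.7s)·0.51/(s(s+4.5)). The closed-loop characteristic equation is s² + (4.5 + 0.51·1.7)s + 0.51·19.3 = 0.
That is s² + 5.367s + 9.843 = 0, so ω_n = 3.137 rad/s and ζ = 5.367/(2·3.137) = 0.8553.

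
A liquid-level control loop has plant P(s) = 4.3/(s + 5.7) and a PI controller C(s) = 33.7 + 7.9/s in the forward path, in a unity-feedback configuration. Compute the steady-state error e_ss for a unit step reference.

The open loop C(s)P(s) has a pole at the origin (type 1), so the static position error constant is infinite and e_ss = 1/(1+∞) = 0.

0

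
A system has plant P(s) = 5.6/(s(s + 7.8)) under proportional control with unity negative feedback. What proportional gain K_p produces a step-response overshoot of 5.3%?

From %OS = 100·exp(−πζ/√(1−ζ²)) = 5.3%, ζ = −ln(0.053)/√(π²+ln²(0.053)) = 0.683.
Characteristic equation s² + 7.8s + 5.6K_p = 0 gives ζ = 7.8/(2√(5.6K_p)).
Setting ζ = 0.683: √(5.6K_p) = 7.8/(2·0.683) = 5.71, so K_p = 32.61/5.6 = 5.82.

K_p = 5.82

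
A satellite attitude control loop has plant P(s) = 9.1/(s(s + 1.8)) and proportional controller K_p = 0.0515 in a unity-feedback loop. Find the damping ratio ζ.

ζ = 1.31

The closed-loop denominator is s(s+1.8) + 0.0515·9.1 = s² + 1.8s + 0.4686.
So ω_n² = 0.4686 ⇒ ω_n = 0.6846 rad/s, and ζ = 1.8/(2ω_n) = 1.31.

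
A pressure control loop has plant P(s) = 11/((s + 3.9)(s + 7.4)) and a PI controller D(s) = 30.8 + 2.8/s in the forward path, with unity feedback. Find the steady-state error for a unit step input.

0

The open loop D(s)P(s) has a pole at the origin (type 1), so the static position error constant is infinite and e_ss = 1/(1+∞) = 0.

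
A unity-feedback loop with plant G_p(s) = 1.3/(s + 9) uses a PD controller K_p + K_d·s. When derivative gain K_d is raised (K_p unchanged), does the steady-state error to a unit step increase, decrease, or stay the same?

K_d affects only the transient (the s-coefficient); the DC loop gain, and hence e_ss, depends only on K_p.

unchanged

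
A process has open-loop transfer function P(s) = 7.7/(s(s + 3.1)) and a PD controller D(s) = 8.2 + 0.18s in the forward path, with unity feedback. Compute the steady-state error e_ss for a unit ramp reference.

0.0491

The loop has one pole at the origin (type 1). Velocity error constant K_v = lim_{s→0} s·D(s)P(s) = 8.2·7.7/3.1 = 20.37.
Steady-state error to a unit ramp: e_ss = 1/K_v = 0.0491.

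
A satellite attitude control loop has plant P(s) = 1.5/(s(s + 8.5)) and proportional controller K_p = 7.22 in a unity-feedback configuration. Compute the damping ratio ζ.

ζ = 1.29

With unity feedback the closed-loop characteristic equation is s² + 8.5s + 7.22·1.5 = s² + 8.5s + 10.83 = 0.
Matching s² + 2ζω_n s + ω_n²: ω_n = √10.83 = 3.291 rad/s and 2ζω_n = 8.5, so ζ = 8.5/(2·3.291) = 1.29.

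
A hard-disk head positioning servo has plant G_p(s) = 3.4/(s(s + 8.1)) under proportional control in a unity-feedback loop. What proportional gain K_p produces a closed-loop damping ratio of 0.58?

Closed-loop characteristic equation: s² + 8.1s + K_p·3.4 = 0.
So ω_n = √(3.4K_p) and 2ζω_n = 8.1, giving ζ = 8.1/(2√(3.4K_p)).
Setting ζ = 0.58: √(3.4K_p) = 8.1/(2·0.58) = 6.983, so K_p = 48.76/3.4 = 14.3.

K_p = 14.3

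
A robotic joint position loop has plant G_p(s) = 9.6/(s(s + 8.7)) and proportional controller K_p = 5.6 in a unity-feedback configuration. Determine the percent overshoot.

From 1 + K_pG_p(s) = 0: s² + 8.7s + 53.76 = 0 ⇒ ω_n = 7.332, ζ = 0.5933.
%OS = 100·exp(−πζ/√(1−ζ²)) = 100·exp(−π·0.5933/√0.648) = 9.87%.

9.87%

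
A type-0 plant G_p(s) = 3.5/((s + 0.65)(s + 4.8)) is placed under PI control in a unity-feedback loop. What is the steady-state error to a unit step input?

The PI controller's integrator makes the forward path type 1, so e_ss to a step is zero.

0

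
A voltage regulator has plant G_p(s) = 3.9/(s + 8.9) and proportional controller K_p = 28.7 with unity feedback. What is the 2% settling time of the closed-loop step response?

T_s ≈ 0.0331 s

Closed-loop transfer function: T(s) = K_p·G_p(s)/(1 + K_p·G_p(s)) = 111.9/(s + 8.9 + 111.9) = 111.9/(s + 120.8).
Time constant τ = 1/120.8 = 0.008276 s, so the 2% settling time is about 4τ = 0.0331 s.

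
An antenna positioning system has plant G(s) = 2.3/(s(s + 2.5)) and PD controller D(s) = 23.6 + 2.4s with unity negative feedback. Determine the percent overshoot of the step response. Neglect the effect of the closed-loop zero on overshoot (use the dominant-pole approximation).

13%

Forward path: (23.6 + 2.4s)·2.3/(s(s+2.5)). The closed-loop characteristic equation is s² + (2.5 + 2.3·2.4)s + 2.3·23.6 = 0.
That is s² + 8.02s + 54.28 = 0, so ω_n = 7.367 rad/s and ζ = 8.02/(2·7.367) = 0.5443.
%OS = 100·exp(−πζ/√(1−ζ²)) = 13%.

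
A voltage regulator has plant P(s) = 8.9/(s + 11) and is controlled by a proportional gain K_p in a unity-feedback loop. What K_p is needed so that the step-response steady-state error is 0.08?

For a type-0 loop with proportional control, e_ss = 1/(1 + K_p·P(0)).
P(0) = 0.8091. Require 1/(1 + K_p·0.8091) = 0.08, so 1 + 0.8091·K_p = 12.5.
K_p = (12.5 − 1)/0.8091 = 14.2.

K_p = 14.2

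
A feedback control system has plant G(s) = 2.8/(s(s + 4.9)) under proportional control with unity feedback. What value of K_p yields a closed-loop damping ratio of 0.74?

Closed-loop characteristic equation: s² + 4.9s + K_p·2.8 = 0.
So ω_n = √(2.8K_p) and 2ζω_n = 4.9, giving ζ = 4.9/(2√(2.8K_p)).
Setting ζ = 0.74: √(2.8K_p) = 4.9/(2·0.74) = 3.311, so K_p = 10.96/2.8 = 3.91.

K_p = 3.91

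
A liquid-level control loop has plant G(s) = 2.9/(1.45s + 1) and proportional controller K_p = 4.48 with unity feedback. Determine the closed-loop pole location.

s = -9.65

Closed loop: T(s) = K_p·G/(1+K_p·G) = 12.99/(1.45s + 1 + 12.99), with pole at s = −(1 + 12.99)/1.45 = −9.65.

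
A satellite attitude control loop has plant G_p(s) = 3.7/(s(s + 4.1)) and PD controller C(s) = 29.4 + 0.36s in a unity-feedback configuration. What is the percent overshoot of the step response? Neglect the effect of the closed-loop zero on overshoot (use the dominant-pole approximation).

42.9%

Forward path: (29.4 + 0.36s)·3.7/(s(s+4.1)). The closed-loop characteristic equation is s² + (4.1 + 3.7·0.36)s + 3.7·29.4 = 0.
That is s² + 5.432s + 108.8 = 0, so ω_n = 10.43 rad/s and ζ = 5.432/(2·10.43) = 0.2604.
%OS = 100·exp(−πζ/√(1−ζ²)) = 42.9%.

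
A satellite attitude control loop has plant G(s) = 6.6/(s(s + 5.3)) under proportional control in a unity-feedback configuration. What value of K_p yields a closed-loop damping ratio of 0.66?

K_p = 2.44

Closed-loop characteristic equation: s² + 5.3s + K_p·6.6 = 0.
So ω_n = √(6.6K_p) and 2ζω_n = 5.3, giving ζ = 5.3/(2√(6.6K_p)).
Setting ζ = 0.66: √(6.6K_p) = 5.3/(2·0.66) = 4.015, so K_p = 16.12/6.6 = 2.44.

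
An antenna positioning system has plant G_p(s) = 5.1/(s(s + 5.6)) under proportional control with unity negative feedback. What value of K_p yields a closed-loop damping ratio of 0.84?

Closed-loop characteristic equation: s² + 5.6s + K_p·5.1 = 0.
So ω_n = √(5.1K_p) and 2ζω_n = 5.6, giving ζ = 5.6/(2√(5.1K_p)).
Setting ζ = 0.84: √(5.1K_p) = 5.6/(2·0.84) = 3.333, so K_p = 11.11/5.1 = 2.18.

K_p = 2.18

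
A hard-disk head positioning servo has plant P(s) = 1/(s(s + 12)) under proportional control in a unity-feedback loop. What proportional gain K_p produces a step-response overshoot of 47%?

From %OS = 100·exp(−πζ/√(1−ζ²)) = 47%, ζ = −ln(0.47)/√(π²+ln²(0.47)) = 0.2337.
Characteristic equation s² + 12s + 1K_p = 0 gives ζ = 12/(2√(1K_p)).
Setting ζ = 0.2337: √(1K_p) = 12/(2·0.2337) = 25.68, so K_p = 659.3/1 = 659.

K_p = 659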